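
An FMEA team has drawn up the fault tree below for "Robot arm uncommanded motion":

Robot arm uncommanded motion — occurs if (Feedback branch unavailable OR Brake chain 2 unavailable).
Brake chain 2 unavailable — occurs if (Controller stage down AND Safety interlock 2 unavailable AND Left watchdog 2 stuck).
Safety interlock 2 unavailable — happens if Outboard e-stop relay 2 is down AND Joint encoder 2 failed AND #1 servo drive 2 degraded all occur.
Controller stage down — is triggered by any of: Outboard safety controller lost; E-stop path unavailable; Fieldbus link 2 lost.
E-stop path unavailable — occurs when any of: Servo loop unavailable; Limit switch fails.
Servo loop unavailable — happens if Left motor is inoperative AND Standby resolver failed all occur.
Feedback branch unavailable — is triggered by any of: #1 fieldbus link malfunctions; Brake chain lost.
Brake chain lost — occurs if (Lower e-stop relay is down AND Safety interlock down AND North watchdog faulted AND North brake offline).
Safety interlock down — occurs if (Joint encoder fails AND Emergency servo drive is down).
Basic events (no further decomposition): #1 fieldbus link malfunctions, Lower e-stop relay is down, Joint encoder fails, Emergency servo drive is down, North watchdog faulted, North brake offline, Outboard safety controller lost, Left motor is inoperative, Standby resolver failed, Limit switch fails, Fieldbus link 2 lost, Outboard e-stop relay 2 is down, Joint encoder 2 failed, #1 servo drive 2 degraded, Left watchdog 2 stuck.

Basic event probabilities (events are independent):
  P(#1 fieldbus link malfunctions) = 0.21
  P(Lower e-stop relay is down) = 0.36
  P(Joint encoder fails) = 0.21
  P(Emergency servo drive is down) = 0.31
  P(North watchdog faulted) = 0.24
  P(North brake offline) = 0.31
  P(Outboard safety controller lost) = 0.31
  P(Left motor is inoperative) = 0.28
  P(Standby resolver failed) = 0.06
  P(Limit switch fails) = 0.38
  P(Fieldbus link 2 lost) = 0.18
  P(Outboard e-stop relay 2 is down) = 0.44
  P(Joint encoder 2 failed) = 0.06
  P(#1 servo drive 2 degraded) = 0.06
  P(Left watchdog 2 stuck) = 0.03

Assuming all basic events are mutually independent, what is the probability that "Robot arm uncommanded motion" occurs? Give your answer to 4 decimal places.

0.2114

P(Safety interlock down) [AND] = 0.21 × 0.31 = 0.065100
P(Brake chain lost) [AND] = 0.36 × 0.065100 × 0.24 × 0.31 = 0.001744
P(Feedback branch unavailable) [OR] = 1 − (1−0.21) × (1−0.001744) = 0.211378
P(Servo loop unavailable) [AND] = 0.28 × 0.06 = 0.016800
P(E-stop path unavailable) [OR] = 1 − (1−0.016800) × (1−0.38) = 0.390416
P(Controller stage down) [OR] = 1 − (1−0.31) × (1−0.390416) × (1−0.18) = 0.655097
P(Safety interlock 2 unavailable) [AND] = 0.44 × 0.06 × 0.06 = 0.001584
P(Brake chain 2 unavailable) [AND] = 0.655097 × 0.001584 × 0.03 = 0.000031
P(Robot arm uncommanded motion) [OR] = 1 − (1−0.211378) × (1−0.000031) = 0.211402
Rounded to 4 decimal places: P(Robot arm uncommanded motion) ≈ 0.2114.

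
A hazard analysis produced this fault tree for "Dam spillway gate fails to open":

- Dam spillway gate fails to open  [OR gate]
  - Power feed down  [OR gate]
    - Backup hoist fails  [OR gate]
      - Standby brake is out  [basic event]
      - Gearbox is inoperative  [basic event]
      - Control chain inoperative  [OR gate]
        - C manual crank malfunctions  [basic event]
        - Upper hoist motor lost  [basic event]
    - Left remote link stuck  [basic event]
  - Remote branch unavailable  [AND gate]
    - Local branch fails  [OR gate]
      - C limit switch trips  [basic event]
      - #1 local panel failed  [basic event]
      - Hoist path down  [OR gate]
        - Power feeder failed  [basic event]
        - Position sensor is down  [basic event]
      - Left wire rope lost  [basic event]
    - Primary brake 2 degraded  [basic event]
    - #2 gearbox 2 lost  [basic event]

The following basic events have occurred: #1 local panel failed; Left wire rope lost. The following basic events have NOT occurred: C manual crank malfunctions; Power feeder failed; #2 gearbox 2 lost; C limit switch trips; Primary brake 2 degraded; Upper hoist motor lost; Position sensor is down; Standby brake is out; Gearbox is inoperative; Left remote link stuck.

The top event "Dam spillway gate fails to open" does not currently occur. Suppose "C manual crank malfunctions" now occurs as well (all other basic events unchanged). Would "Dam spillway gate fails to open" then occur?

Yes

Counterfactual: set "C manual crank malfunctions" to occurred.
Control chain inoperative [OR]: C manual crank malfunctions=occurs, Upper hoist motor lost=not → at least one input occurs → occurs.
Backup hoist fails [OR]: Standby brake is out=not, Gearbox is inoperative=not, Control chain inoperative=occurs → at least one input occurs → occurs.
Power feed down [OR]: Backup hoist fails=occurs, Left remote link stuck=not → at least one input occurs → occurs.
Hoist path down [OR]: Power feeder failed=not, Position sensor is down=not → no input occurs → does not occur.
Local branch fails [OR]: C limit switch trips=not, #1 local panel failed=occurs, Hoist path down=not, Left wire rope lost=occurs → at least one input occurs → occurs.
Remote branch unavailable [AND]: Local branch fails=occurs, Primary brake 2 degraded=not, #2 gearbox 2 lost=not → not all inputs occur → does not occur.
Dam spillway gate fails to open [OR]: Power feed down=occurs, Remote branch unavailable=not → at least one input occurs → occurs.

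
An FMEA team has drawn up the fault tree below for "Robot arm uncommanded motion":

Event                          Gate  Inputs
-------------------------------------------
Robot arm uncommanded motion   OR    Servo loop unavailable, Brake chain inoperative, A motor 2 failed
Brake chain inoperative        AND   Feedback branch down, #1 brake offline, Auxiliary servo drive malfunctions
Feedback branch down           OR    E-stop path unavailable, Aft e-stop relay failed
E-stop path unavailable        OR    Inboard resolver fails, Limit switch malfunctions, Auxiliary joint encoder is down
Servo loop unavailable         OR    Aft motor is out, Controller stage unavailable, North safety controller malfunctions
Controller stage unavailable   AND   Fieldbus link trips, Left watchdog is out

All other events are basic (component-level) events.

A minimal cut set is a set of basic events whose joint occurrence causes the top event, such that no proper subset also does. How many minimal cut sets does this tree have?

8

Controller stage unavailable [AND]: one cut set from each child combined → 1 × 1 = 1 cut set(s).
Servo loop unavailable [OR]: union of children's cut sets → 3 cut set(s).
E-stop path unavailable [OR]: union of children's cut sets → 3 cut set(s).
Feedback branch down [OR]: union of children's cut sets → 4 cut set(s).
Brake chain inoperative [AND]: one cut set from each child combined → 4 × 1 × 1 = 4 cut set(s).
Robot arm uncommanded motion [OR]: union of children's cut sets → 8 cut set(s).
Minimal cut sets: {Aft motor is out}; {Fieldbus link trips, Left watchdog is out}; {North safety controller malfunctions}; {#1 brake offline, Auxiliary servo drive malfunctions, Inboard resolver fails}; {#1 brake offline, Auxiliary servo drive malfunctions, Limit switch malfunctions}; {#1 brake offline, Auxiliary joint encoder is down, Auxiliary servo drive malfunctions}; {#1 brake offline, Aft e-stop relay failed, Auxiliary servo drive malfunctions}; {A motor 2 failed}.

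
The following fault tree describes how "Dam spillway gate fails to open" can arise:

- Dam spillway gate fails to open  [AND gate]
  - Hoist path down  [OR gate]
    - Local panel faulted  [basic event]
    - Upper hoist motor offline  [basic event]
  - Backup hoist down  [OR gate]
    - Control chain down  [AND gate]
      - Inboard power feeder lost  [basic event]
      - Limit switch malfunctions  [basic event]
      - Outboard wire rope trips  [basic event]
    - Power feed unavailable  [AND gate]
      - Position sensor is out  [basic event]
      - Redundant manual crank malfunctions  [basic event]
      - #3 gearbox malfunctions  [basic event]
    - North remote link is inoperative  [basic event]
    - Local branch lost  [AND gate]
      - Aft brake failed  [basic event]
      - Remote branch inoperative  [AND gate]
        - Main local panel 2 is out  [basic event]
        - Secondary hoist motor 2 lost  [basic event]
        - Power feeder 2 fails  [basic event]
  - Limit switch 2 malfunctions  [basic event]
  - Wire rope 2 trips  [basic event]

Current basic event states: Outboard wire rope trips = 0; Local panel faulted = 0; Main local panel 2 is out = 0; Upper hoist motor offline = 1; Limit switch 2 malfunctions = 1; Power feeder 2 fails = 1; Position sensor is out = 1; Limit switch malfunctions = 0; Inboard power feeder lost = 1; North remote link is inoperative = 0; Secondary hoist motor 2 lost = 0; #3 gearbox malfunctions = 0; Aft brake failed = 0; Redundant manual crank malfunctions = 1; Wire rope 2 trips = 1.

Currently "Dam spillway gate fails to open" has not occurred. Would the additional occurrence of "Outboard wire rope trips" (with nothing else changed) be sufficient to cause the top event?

No

Counterfactual: set "Outboard wire rope trips" to occurred.
Hoist path down [OR]: Local panel faulted=not, Upper hoist motor offline=occurs → at least one input occurs → occurs.
Control chain down [AND]: Inboard power feeder lost=occurs, Limit switch malfunctions=not, Outboard wire rope trips=occurs → not all inputs occur → does not occur.
Power feed unavailable [AND]: Position sensor is out=occurs, Redundant manual crank malfunctions=occurs, #3 gearbox malfunctions=not → not all inputs occur → does not occur.
Remote branch inoperative [AND]: Main local panel 2 is out=not, Secondary hoist motor 2 lost=not, Power feeder 2 fails=occurs → not all inputs occur → does not occur.
Local branch lost [AND]: Aft brake failed=not, Remote branch inoperative=not → not all inputs occur → does not occur.
Backup hoist down [OR]: Control chain down=not, Power feed unavailable=not, North remote link is inoperative=not, Local branch lost=not → no input occurs → does not occur.
Dam spillway gate fails to open [AND]: Hoist path down=occurs, Backup hoist down=not, Limit switch 2 malfunctions=occurs, Wire rope 2 trips=occurs → not all inputs occur → does not occur.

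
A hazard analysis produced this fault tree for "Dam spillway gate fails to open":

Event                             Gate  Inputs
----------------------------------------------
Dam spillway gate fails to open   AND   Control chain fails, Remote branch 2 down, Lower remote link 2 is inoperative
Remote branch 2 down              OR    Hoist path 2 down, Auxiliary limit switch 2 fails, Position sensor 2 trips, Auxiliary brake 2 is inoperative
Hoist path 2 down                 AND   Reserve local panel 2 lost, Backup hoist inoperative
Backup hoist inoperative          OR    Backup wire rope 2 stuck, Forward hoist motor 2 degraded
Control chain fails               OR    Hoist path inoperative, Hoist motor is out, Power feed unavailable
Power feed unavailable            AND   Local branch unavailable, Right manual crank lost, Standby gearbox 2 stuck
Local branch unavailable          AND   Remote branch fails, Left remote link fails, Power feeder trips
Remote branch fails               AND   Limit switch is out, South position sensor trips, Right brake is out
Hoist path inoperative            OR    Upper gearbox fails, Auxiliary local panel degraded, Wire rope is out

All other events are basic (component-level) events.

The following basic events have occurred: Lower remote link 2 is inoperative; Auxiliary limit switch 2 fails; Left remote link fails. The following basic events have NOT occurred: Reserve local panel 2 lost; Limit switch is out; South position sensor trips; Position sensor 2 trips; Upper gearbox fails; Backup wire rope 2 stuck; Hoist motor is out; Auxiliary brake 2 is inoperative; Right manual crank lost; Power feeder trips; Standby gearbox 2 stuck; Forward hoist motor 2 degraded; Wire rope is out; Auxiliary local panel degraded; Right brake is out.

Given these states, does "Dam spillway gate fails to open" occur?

No

Hoist path inoperative [OR]: Upper gearbox fails=not, Auxiliary local panel degraded=not, Wire rope is out=not → no input occurs → does not occur.
Remote branch fails [AND]: Limit switch is out=not, South position sensor trips=not, Right brake is out=not → not all inputs occur → does not occur.
Local branch unavailable [AND]: Remote branch fails=not, Left remote link fails=occurs, Power feeder trips=not → not all inputs occur → does not occur.
Power feed unavailable [AND]: Local branch unavailable=not, Right manual crank lost=not, Standby gearbox 2 stuck=not → not all inputs occur → does not occur.
Control chain fails [OR]: Hoist path inoperative=not, Hoist motor is out=not, Power feed unavailable=not → no input occurs → does not occur.
Backup hoist inoperative [OR]: Backup wire rope 2 stuck=not, Forward hoist motor 2 degraded=not → no input occurs → does not occur.
Hoist path 2 down [AND]: Reserve local panel 2 lost=not, Backup hoist inoperative=not → not all inputs occur → does not occur.
Remote branch 2 down [OR]: Hoist path 2 down=not, Auxiliary limit switch 2 fails=occurs, Position sensor 2 trips=not, Auxiliary brake 2 is inoperative=not → at least one input occurs → occurs.
Dam spillway gate fails to open [AND]: Control chain fails=not, Remote branch 2 down=occurs, Lower remote link 2 is inoperative=occurs → not all inputs occur → does not occur.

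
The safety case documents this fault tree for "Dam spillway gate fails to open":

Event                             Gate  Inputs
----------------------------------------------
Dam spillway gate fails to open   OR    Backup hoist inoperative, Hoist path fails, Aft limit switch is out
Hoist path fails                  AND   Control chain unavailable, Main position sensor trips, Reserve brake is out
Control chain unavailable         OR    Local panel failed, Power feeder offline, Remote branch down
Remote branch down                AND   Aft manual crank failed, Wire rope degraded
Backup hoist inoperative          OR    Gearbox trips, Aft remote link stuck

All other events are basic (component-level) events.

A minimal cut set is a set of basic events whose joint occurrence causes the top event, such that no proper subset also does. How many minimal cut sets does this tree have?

6

Backup hoist inoperative [OR]: union of children's cut sets → 2 cut set(s).
Remote branch down [AND]: one cut set from each child combined → 1 × 1 = 1 cut set(s).
Control chain unavailable [OR]: union of children's cut sets → 3 cut set(s).
Hoist path fails [AND]: one cut set from each child combined → 3 × 1 × 1 = 3 cut set(s).
Dam spillway gate fails to open [OR]: union of children's cut sets → 6 cut set(s).
Minimal cut sets: {Gearbox trips}; {Aft remote link stuck}; {Local panel failed, Main position sensor trips, Reserve brake is out}; {Main position sensor trips, Power feeder offline, Reserve brake is out}; {Aft manual crank failed, Main position sensor trips, Reserve brake is out, Wire rope degraded}; {Aft limit switch is out}.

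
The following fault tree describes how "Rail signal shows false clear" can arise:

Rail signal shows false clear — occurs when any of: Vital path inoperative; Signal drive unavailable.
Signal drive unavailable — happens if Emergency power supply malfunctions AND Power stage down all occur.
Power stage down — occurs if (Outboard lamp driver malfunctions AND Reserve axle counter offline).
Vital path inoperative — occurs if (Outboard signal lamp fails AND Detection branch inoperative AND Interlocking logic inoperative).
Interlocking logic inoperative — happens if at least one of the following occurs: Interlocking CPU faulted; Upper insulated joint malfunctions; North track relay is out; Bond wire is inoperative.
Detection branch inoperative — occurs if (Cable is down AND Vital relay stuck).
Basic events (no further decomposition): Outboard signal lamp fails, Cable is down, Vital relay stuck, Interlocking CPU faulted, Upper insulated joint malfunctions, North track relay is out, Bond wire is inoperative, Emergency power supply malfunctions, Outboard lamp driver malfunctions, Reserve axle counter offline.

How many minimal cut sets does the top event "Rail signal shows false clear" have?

5

Detection branch inoperative [AND]: one cut set from each child combined → 1 × 1 = 1 cut set(s).
Interlocking logic inoperative [OR]: union of children's cut sets → 4 cut set(s).
Vital path inoperative [AND]: one cut set from each child combined → 1 × 1 × 4 = 4 cut set(s).
Power stage down [AND]: one cut set from each child combined → 1 × 1 = 1 cut set(s).
Signal drive unavailable [AND]: one cut set from each child combined → 1 × 1 = 1 cut set(s).
Rail signal shows false clear [OR]: union of children's cut sets → 5 cut set(s).
Minimal cut sets: {Cable is down, Interlocking CPU faulted, Outboard signal lamp fails, Vital relay stuck}; {Cable is down, Outboard signal lamp fails, Upper insulated joint malfunctions, Vital relay stuck}; {Cable is down, North track relay is out, Outboard signal lamp fails, Vital relay stuck}; {Bond wire is inoperative, Cable is down, Outboard signal lamp fails, Vital relay stuck}; {Emergency power supply malfunctions, Outboard lamp driver malfunctions, Reserve axle counter offline}.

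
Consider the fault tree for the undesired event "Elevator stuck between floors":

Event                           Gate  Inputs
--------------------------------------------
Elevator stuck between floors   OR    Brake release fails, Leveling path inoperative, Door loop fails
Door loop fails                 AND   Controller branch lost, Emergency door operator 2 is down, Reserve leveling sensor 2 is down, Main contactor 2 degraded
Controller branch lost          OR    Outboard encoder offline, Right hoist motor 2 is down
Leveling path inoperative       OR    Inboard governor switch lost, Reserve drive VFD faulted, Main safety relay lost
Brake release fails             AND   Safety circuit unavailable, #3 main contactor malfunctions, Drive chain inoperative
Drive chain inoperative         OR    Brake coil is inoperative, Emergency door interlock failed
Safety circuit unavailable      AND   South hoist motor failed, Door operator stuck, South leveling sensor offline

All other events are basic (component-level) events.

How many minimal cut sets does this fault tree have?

7

Safety circuit unavailable [AND]: one cut set from each child combined → 1 × 1 × 1 = 1 cut set(s).
Drive chain inoperative [OR]: union of children's cut sets → 2 cut set(s).
Brake release fails [AND]: one cut set from each child combined → 1 × 1 × 2 = 2 cut set(s).
Leveling path inoperative [OR]: union of children's cut sets → 3 cut set(s).
Controller branch lost [OR]: union of children's cut sets → 2 cut set(s).
Door loop fails [AND]: one cut set from each child combined → 2 × 1 × 1 × 1 = 2 cut set(s).
Elevator stuck between floors [OR]: union of children's cut sets → 7 cut set(s).
Minimal cut sets: {#3 main contactor malfunctions, Brake coil is inoperative, Door operator stuck, South hoist motor failed, South leveling sensor offline}; {#3 main contactor malfunctions, Door operator stuck, Emergency door interlock failed, South hoist motor failed, South leveling sensor offline}; {Inboard governor switch lost}; {Reserve drive VFD faulted}; {Main safety relay lost}; {Emergency door operator 2 is down, Main contactor 2 degraded, Outboard encoder offline, Reserve leveling sensor 2 is down}; {Emergency door operator 2 is down, Main contactor 2 degraded, Reserve leveling sensor 2 is down, Right hoist motor 2 is down}.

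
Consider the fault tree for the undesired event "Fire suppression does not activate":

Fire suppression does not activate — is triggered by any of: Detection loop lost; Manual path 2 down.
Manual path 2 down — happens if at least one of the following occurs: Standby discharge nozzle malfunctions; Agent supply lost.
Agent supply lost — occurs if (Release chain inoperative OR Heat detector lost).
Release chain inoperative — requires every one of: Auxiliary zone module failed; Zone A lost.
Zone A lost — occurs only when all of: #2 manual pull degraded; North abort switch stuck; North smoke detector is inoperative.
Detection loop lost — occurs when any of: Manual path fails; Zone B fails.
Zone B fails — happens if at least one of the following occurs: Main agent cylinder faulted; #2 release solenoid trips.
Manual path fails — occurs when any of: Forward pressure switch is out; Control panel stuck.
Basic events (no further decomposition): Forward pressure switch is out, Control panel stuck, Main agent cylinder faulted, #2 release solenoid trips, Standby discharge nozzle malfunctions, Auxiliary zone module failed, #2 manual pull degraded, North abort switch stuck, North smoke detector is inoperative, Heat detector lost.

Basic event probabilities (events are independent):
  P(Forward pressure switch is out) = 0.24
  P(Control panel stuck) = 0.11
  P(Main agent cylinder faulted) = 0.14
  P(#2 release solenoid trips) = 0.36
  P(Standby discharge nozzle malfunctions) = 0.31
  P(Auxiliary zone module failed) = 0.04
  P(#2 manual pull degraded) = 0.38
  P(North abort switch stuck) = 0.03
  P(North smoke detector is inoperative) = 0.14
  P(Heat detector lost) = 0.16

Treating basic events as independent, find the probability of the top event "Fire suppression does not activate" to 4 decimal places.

0.7842

P(Manual path fails) [OR] = 1 − (1−0.24) × (1−0.11) = 0.323600
P(Zone B fails) [OR] = 1 − (1−0.14) × (1−0.36) = 0.449600
P(Detection loop lost) [OR] = 1 − (1−0.323600) × (1−0.449600) = 0.627709
P(Zone A lost) [AND] = 0.38 × 0.03 × 0.14 = 0.001596
P(Release chain inoperative) [AND] = 0.04 × 0.001596 = 0.000064
P(Agent supply lost) [OR] = 1 − (1−0.000064) × (1−0.16) = 0.160054
P(Manual path 2 down) [OR] = 1 − (1−0.31) × (1−0.160054) = 0.420437
P(Fire suppression does not activate) [OR] = 1 − (1−0.627709) × (1−0.420437) = 0.784234
Rounded to 4 decimal places: P(Fire suppression does not activate) ≈ 0.7842.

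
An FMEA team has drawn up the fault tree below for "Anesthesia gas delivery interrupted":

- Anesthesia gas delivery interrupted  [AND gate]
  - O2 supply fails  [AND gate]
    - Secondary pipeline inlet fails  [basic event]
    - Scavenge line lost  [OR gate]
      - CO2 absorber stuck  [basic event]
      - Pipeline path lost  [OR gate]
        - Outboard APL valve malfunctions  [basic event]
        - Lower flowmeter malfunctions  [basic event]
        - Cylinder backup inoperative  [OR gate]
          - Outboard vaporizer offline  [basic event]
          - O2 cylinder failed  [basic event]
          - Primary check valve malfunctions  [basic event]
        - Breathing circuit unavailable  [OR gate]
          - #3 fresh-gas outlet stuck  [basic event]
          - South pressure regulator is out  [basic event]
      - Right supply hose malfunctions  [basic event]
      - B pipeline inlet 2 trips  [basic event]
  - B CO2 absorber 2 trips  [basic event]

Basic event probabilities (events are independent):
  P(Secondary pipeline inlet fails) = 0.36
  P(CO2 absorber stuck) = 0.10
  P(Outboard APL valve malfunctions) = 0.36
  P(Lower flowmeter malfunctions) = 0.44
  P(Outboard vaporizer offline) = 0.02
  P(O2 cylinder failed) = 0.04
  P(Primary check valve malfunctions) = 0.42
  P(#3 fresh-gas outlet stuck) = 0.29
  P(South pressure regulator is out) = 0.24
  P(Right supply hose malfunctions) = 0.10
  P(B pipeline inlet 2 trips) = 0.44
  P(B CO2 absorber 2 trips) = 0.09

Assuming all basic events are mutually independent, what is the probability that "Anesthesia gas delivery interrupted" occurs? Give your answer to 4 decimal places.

0.0308

P(Cylinder backup inoperative) [OR] = 1 − (1−0.02) × (1−0.04) × (1−0.42) = 0.454336
P(Breathing circuit unavailable) [OR] = 1 − (1−0.29) × (1−0.24) = 0.460400
P(Pipeline path lost) [OR] = 1 − (1−0.36) × (1−0.44) × (1−0.454336) × (1−0.460400) = 0.894473
P(Scavenge line lost) [OR] = 1 − (1−0.10) × (1−0.894473) × (1−0.10) × (1−0.44) = 0.952133
P(O2 supply fails) [AND] = 0.36 × 0.952133 = 0.342768
P(Anesthesia gas delivery interrupted) [AND] = 0.342768 × 0.09 = 0.030849
Rounded to 4 decimal places: P(Anesthesia gas delivery interrupted) ≈ 0.0308.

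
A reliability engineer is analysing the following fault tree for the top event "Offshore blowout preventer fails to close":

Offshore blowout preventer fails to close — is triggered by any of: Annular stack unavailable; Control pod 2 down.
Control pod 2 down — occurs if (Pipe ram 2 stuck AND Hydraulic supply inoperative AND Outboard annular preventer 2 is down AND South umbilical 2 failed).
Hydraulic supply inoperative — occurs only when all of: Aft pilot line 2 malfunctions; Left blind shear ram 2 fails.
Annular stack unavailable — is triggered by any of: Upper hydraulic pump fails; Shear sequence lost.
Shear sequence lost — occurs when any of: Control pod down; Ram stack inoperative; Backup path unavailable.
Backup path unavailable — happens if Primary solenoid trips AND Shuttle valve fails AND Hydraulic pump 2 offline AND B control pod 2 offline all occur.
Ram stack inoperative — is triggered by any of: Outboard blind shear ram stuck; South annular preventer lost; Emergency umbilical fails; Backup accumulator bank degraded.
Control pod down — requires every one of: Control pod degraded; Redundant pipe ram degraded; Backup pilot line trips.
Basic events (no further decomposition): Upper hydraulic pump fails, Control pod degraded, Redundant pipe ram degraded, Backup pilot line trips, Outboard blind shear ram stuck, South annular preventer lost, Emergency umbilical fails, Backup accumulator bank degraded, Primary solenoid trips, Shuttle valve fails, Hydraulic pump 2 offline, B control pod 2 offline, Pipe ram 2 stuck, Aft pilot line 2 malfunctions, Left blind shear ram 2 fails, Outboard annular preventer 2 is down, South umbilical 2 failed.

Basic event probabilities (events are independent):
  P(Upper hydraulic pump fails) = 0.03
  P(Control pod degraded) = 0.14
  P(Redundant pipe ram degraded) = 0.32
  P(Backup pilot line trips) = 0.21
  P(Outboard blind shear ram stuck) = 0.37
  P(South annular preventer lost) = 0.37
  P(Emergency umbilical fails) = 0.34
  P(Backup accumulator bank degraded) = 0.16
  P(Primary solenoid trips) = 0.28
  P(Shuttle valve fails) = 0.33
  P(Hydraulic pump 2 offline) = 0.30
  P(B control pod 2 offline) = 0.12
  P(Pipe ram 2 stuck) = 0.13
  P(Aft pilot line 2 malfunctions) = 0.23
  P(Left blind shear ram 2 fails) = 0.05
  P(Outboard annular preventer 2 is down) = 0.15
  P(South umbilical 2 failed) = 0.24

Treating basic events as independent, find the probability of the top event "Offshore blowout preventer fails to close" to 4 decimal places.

P(Control pod down) [AND] = 0.14 × 0.32 × 0.21 = 0.009408
P(Ram stack inoperative) [OR] = 1 − (1−0.37) × (1−0.37) × (1−0.34) × (1−0.16) = 0.779959
P(Backup path unavailable) [AND] = 0.28 × 0.33 × 0.30 × 0.12 = 0.003326
P(Shear sequence lost) [OR] = 1 − (1−0.009408) × (1−0.779959) × (1−0.003326) = 0.782754
P(Annular stack unavailable) [OR] = 1 − (1−0.03) × (1−0.782754) = 0.789271
P(Hydraulic supply inoperative) [AND] = 0.23 × 0.05 = 0.011500
P(Control pod 2 down) [AND] = 0.13 × 0.011500 × 0.15 × 0.24 = 0.000054
P(Offshore blowout preventer fails to close) [OR] = 1 − (1−0.789271) × (1−0.000054) = 0.789282
Rounded to 4 decimal places: P(Offshore blowout preventer fails to close) ≈ 0.7893.

0.7893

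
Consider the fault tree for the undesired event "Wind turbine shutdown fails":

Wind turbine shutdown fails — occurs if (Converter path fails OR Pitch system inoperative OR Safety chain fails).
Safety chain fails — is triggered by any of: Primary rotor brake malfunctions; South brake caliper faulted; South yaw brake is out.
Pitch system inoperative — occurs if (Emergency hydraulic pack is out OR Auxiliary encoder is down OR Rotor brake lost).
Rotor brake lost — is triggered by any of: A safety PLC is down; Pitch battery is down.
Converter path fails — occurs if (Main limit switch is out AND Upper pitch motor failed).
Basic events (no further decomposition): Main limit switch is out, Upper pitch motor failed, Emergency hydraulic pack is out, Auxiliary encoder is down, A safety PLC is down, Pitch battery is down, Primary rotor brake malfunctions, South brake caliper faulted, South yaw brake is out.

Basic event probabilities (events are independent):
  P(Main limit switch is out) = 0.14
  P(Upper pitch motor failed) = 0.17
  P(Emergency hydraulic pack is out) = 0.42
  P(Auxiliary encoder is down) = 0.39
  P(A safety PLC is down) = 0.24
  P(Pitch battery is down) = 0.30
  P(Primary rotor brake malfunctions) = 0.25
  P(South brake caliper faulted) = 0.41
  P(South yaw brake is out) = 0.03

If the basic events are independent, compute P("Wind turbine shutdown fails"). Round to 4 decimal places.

0.9211

P(Converter path fails) [AND] = 0.14 × 0.17 = 0.023800
P(Rotor brake lost) [OR] = 1 − (1−0.24) × (1−0.30) = 0.468000
P(Pitch system inoperative) [OR] = 1 − (1−0.42) × (1−0.39) × (1−0.468000) = 0.811778
P(Safety chain fails) [OR] = 1 − (1−0.25) × (1−0.41) × (1−0.03) = 0.570775
P(Wind turbine shutdown fails) [OR] = 1 − (1−0.023800) × (1−0.811778) × (1−0.570775) = 0.921133
Rounded to 4 decimal places: P(Wind turbine shutdown fails) ≈ 0.9211.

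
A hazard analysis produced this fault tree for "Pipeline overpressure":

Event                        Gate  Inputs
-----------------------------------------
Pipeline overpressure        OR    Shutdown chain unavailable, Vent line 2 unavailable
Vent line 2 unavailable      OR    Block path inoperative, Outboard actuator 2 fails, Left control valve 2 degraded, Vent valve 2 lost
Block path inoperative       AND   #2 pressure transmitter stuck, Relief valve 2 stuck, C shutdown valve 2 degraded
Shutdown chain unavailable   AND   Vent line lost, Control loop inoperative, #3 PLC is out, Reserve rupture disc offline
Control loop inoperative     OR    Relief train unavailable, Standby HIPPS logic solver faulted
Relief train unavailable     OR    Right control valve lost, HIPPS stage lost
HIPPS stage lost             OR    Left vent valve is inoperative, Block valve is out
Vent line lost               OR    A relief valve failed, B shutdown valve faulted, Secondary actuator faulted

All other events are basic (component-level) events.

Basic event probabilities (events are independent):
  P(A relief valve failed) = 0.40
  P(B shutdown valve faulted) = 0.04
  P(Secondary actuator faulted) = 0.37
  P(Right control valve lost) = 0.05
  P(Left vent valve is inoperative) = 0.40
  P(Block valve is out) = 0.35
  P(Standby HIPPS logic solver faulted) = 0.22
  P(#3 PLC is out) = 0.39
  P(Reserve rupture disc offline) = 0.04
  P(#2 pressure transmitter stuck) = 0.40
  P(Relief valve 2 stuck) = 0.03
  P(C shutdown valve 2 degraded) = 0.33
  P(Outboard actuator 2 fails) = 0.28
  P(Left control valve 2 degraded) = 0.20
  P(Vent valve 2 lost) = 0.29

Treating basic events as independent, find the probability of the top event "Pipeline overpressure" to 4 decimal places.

P(Vent line lost) [OR] = 1 − (1−0.40) × (1−0.04) × (1−0.37) = 0.637120
P(HIPPS stage lost) [OR] = 1 − (1−0.40) × (1−0.35) = 0.610000
P(Relief train unavailable) [OR] = 1 − (1−0.05) × (1−0.610000) = 0.629500
P(Control loop inoperative) [OR] = 1 − (1−0.629500) × (1−0.22) = 0.711010
P(Shutdown chain unavailable) [AND] = 0.637120 × 0.711010 × 0.39 × 0.04 = 0.007067
P(Block path inoperative) [AND] = 0.40 × 0.03 × 0.33 = 0.003960
P(Vent line 2 unavailable) [OR] = 1 − (1−0.003960) × (1−0.28) × (1−0.20) × (1−0.29) = 0.592659
P(Pipeline overpressure) [OR] = 1 − (1−0.007067) × (1−0.592659) = 0.595538
Rounded to 4 decimal places: P(Pipeline overpressure) ≈ 0.5955.

0.5955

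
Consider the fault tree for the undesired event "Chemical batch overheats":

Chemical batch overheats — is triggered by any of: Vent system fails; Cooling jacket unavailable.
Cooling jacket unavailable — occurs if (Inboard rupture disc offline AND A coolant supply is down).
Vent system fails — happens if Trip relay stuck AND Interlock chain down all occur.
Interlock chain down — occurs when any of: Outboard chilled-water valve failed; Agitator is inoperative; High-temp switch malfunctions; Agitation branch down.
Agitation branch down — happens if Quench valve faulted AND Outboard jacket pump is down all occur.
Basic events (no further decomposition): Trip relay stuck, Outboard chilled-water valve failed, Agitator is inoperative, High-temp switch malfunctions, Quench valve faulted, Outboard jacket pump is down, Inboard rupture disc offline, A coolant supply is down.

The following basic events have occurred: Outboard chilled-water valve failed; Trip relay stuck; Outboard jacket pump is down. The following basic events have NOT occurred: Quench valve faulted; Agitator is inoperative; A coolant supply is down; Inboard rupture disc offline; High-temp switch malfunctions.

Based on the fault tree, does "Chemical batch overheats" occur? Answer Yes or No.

Agitation branch down [AND]: Quench valve faulted=not, Outboard jacket pump is down=occurs → not all inputs occur → does not occur.
Interlock chain down [OR]: Outboard chilled-water valve failed=occurs, Agitator is inoperative=not, High-temp switch malfunctions=not, Agitation branch down=not → at least one input occurs → occurs.
Vent system fails [AND]: Trip relay stuck=occurs, Interlock chain down=occurs → all inputs occur → occurs.
Cooling jacket unavailable [AND]: Inboard rupture disc offline=not, A coolant supply is down=not → not all inputs occur → does not occur.
Chemical batch overheats [OR]: Vent system fails=occurs, Cooling jacket unavailable=not → at least one input occurs → occurs.

Yes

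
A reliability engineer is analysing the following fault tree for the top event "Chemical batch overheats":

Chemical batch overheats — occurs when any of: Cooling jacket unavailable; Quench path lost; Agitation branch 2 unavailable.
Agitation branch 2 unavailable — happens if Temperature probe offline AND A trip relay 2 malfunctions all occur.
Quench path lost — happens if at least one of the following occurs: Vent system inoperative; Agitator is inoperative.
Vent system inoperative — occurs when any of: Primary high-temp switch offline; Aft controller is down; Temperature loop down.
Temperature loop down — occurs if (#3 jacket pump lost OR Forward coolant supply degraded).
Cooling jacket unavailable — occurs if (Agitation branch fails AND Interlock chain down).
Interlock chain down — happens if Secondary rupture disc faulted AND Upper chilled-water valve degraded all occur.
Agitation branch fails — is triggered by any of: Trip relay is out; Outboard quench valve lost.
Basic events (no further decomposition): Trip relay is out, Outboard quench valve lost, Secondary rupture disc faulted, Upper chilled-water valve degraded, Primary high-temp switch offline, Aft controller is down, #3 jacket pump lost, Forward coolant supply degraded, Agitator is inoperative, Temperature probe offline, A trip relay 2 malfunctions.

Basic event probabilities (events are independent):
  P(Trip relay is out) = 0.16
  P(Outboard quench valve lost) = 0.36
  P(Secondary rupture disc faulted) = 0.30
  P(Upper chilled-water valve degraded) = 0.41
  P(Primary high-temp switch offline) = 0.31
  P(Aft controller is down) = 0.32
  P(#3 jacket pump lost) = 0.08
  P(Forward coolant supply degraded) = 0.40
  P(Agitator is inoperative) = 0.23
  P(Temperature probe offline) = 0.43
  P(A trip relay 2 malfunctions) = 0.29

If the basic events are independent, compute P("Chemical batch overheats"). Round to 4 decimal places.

P(Agitation branch fails) [OR] = 1 − (1−0.16) × (1−0.36) = 0.462400
P(Interlock chain down) [AND] = 0.30 × 0.41 = 0.123000
P(Cooling jacket unavailable) [AND] = 0.462400 × 0.123000 = 0.056875
P(Temperature loop down) [OR] = 1 − (1−0.08) × (1−0.40) = 0.448000
P(Vent system inoperative) [OR] = 1 − (1−0.31) × (1−0.32) × (1−0.448000) = 0.741002
P(Quench path lost) [OR] = 1 − (1−0.741002) × (1−0.23) = 0.800572
P(Agitation branch 2 unavailable) [AND] = 0.43 × 0.29 = 0.124700
P(Chemical batch overheats) [OR] = 1 − (1−0.056875) × (1−0.800572) × (1−0.124700) = 0.835369
Rounded to 4 decimal places: P(Chemical batch overheats) ≈ 0.8354.

0.8354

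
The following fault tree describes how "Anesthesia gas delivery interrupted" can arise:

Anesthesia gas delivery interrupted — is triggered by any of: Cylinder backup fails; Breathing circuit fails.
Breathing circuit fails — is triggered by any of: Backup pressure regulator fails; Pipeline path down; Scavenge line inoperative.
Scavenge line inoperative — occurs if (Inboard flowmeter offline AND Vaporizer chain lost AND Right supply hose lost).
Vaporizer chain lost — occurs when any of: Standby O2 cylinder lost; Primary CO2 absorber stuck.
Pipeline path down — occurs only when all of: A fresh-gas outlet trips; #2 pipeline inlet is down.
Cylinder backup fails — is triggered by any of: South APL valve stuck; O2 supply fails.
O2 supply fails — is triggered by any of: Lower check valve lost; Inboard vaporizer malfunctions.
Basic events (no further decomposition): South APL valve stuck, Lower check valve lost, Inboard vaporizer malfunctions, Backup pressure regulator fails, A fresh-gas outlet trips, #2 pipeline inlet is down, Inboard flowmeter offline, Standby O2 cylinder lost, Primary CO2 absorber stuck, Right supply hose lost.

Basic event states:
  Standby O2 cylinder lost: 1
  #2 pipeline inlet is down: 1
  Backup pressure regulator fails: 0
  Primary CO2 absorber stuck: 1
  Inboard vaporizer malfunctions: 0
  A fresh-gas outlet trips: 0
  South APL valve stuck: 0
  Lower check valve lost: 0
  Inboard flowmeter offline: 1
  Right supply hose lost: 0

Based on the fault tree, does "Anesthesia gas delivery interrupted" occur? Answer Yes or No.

O2 supply fails [OR]: Lower check valve lost=not, Inboard vaporizer malfunctions=not → no input occurs → does not occur.
Cylinder backup fails [OR]: South APL valve stuck=not, O2 supply fails=not → no input occurs → does not occur.
Pipeline path down [AND]: A fresh-gas outlet trips=not, #2 pipeline inlet is down=occurs → not all inputs occur → does not occur.
Vaporizer chain lost [OR]: Standby O2 cylinder lost=occurs, Primary CO2 absorber stuck=occurs → at least one input occurs → occurs.
Scavenge line inoperative [AND]: Inboard flowmeter offline=occurs, Vaporizer chain lost=occurs, Right supply hose lost=not → not all inputs occur → does not occur.
Breathing circuit fails [OR]: Backup pressure regulator fails=not, Pipeline path down=not, Scavenge line inoperative=not → no input occurs → does not occur.
Anesthesia gas delivery interrupted [OR]: Cylinder backup fails=not, Breathing circuit fails=not → no input occurs → does not occur.

No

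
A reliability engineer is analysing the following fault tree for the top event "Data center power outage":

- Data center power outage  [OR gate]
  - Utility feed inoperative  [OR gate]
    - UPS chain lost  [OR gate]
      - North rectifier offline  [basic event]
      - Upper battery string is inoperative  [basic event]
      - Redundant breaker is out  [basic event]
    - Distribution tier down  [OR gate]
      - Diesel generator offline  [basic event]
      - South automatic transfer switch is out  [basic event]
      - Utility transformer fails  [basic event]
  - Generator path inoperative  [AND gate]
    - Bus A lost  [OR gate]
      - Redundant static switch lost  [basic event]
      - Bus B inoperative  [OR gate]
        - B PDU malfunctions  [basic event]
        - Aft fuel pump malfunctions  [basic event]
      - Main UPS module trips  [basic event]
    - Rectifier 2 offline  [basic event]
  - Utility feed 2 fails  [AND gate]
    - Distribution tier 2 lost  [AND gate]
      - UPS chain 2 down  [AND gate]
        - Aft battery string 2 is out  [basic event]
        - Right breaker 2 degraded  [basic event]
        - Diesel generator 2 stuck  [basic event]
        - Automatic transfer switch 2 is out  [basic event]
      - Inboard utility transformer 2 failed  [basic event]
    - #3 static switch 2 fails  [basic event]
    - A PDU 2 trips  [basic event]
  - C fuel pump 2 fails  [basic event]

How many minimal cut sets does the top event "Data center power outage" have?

UPS chain lost [OR]: union of children's cut sets → 3 cut set(s).
Distribution tier down [OR]: union of children's cut sets → 3 cut set(s).
Utility feed inoperative [OR]: union of children's cut sets → 6 cut set(s).
Bus B inoperative [OR]: union of children's cut sets → 2 cut set(s).
Bus A lost [OR]: union of children's cut sets → 4 cut set(s).
Generator path inoperative [AND]: one cut set from each child combined → 4 × 1 = 4 cut set(s).
UPS chain 2 down [AND]: one cut set from each child combined → 1 × 1 × 1 × 1 = 1 cut set(s).
Distribution tier 2 lost [AND]: one cut set from each child combined → 1 × 1 = 1 cut set(s).
Utility feed 2 fails [AND]: one cut set from each child combined → 1 × 1 × 1 = 1 cut set(s).
Data center power outage [OR]: union of children's cut sets → 12 cut set(s).

12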